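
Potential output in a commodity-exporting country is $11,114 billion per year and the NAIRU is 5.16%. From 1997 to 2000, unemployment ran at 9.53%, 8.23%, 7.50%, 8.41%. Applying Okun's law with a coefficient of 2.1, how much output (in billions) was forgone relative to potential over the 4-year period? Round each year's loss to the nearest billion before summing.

Year 1997: gap = -2.1 × (9.53 - 5.16) = -9.177%, loss ≈ 11114 × 9.177/100 ≈ 1020.
Year 1998: gap = -2.1 × (8.23 - 5.16) = -6.447%, loss ≈ 11114 × 6.447/100 ≈ 717.
Year 1999: gap = -2.1 × (7.5 - 5.16) = -4.914%, loss ≈ 11114 × 4.914/100 ≈ 546.
Year 2000: gap = -2.1 × (8.41 - 5.16) = -6.825%, loss ≈ 11114 × 6.825/100 ≈ 759.
Total lost output = 1020 + 717 + 546 + 759 = 3042 billion.

$3,042 billion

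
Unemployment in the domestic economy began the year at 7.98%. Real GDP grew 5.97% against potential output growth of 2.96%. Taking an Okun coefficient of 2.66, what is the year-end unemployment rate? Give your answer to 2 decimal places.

Growth-rate Okun's law: g_Y = g_Y* - β × Δu, so Δu = (g_Y* - g_Y)/β.
Δu = (2.96 - 5.97)/2.66 = -3.01/2.66 = -1.13 percentage points.
Year-end unemployment = 7.98 - 1.13 = 6.85%.

6.85%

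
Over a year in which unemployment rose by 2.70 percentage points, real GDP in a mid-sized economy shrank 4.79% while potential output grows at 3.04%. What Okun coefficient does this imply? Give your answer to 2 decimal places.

β ≈ 2.90

Growth form: g_Y = g_Y* - β × Δu, so β = (g_Y* - g_Y)/Δu.
β = (3.04 + 4.79)/2.70 = 7.83/2.70 = 2.90.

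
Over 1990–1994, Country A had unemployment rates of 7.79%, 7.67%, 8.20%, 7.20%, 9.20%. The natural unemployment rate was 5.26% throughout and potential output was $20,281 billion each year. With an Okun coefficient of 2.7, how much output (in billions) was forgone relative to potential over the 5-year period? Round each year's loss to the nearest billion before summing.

$7,534 billion

Year 1990: gap = -2.7 × (7.79 - 5.26) = -6.831%, loss ≈ 20281 × 6.831/100 ≈ 1385.
Year 1991: gap = -2.7 × (7.67 - 5.26) = -6.507%, loss ≈ 20281 × 6.507/100 ≈ 1320.
Year 1992: gap = -2.7 × (8.2 - 5.26) = -7.938%, loss ≈ 20281 × 7.938/100 ≈ 1610.
Year 1993: gap = -2.7 × (7.2 - 5.26) = -5.238%, loss ≈ 20281 × 5.238/100 ≈ 1062.
Year 1994: gap = -2.7 × (9.2 - 5.26) = -10.638%, loss ≈ 20281 × 10.638/100 ≈ 2157.
Total lost output = 1385 + 1320 + 1610 + 1062 + 2157 = 7534 billion.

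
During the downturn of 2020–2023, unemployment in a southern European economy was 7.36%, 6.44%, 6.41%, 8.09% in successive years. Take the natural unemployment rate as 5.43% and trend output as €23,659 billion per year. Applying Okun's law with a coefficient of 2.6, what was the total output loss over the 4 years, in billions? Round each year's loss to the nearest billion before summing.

Year 2020: gap = -2.6 × (7.36 - 5.43) = -5.018%, loss ≈ 23659 × 5.018/100 ≈ 1187.
Year 2021: gap = -2.6 × (6.44 - 5.43) = -2.626%, loss ≈ 23659 × 2.626/100 ≈ 621.
Year 2022: gap = -2.6 × (6.41 - 5.43) = -2.548%, loss ≈ 23659 × 2.548/100 ≈ 603.
Year 2023: gap = -2.6 × (8.09 - 5.43) = -6.916%, loss ≈ 23659 × 6.916/100 ≈ 1636.
Total lost output = 1187 + 621 + 603 + 1636 = 4047 billion.

€4,047 billion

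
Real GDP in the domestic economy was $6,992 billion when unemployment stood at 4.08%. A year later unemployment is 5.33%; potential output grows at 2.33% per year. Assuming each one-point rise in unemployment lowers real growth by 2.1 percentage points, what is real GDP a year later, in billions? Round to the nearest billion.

Δu = 5.33 - 4.08 = 1.25 points.
Okun's law (growth form): g_Y = g_Y* - β × Δu = 2.33 - 2.1 × (1.25) = 2.33 - 2.625 = -0.295%.
Real GDP in the next year = 6992 × (1 - 0.295/100) = 6992 × 0.99705 ≈ 6971 billion.

$6,971 billion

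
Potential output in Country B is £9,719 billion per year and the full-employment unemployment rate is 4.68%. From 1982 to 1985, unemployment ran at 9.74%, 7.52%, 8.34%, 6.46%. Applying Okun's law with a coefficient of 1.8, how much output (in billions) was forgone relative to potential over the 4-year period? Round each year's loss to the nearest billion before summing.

£2,333 billion

Year 1982: gap = -1.8 × (9.74 - 4.68) = -9.108%, loss ≈ 9719 × 9.108/100 ≈ 885.
Year 1983: gap = -1.8 × (7.52 - 4.68) = -5.112%, loss ≈ 9719 × 5.112/100 ≈ 497.
Year 1984: gap = -1.8 × (8.34 - 4.68) = -6.588%, loss ≈ 9719 × 6.588/100 ≈ 640.
Year 1985: gap = -1.8 × (6.46 - 4.68) = -3.204%, loss ≈ 9719 × 3.204/100 ≈ 311.
Total lost output = 885 + 497 + 640 + 311 = 2333 billion.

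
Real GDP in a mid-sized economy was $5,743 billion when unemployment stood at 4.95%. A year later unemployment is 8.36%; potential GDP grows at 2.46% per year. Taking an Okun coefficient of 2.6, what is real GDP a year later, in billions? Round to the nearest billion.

$5,375 billion

Δu = 8.36 - 4.95 = 3.41 points.
Okun's law (growth form): g_Y = g_Y* - β × Δu = 2.46 - 2.6 × (3.41) = 2.46 - 8.866 = -6.406%.
Real GDP in the next year = 5743 × (1 - 6.406/100) = 5743 × 0.93594 ≈ 5375 billion.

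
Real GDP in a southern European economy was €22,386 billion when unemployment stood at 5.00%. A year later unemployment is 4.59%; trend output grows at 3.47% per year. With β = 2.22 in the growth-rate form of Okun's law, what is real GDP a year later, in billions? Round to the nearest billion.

€23,367 billion

Δu = 4.59 - 5 = -0.41 points.
Okun's law (growth form): g_Y = g_Y* - β × Δu = 3.47 - 2.22 × (-0.41) = 3.47 + 0.9102 = 4.3802%.
Real GDP in the next year = 22386 × (1 + 4.3802/100) = 22386 × 1.043802 ≈ 23367 billion.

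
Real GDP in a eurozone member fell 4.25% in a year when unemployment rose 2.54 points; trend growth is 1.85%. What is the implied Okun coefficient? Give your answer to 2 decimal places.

Growth form: g_Y = g_Y* - β × Δu, so β = (g_Y* - g_Y)/Δu.
β = (1.85 + 4.25)/2.54 = 6.1/2.54 = 2.40.

β ≈ 2.40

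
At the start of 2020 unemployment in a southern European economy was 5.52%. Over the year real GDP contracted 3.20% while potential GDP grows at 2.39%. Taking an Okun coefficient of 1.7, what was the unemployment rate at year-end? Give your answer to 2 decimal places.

Growth-rate Okun's law: g_Y = g_Y* - β × Δu, so Δu = (g_Y* - g_Y)/β.
Δu = (2.39 + 3.2)/1.7 = 5.59/1.7 = 3.29 percentage points.
Year-end unemployment = 5.52 + 3.29 = 8.81%.

8.81%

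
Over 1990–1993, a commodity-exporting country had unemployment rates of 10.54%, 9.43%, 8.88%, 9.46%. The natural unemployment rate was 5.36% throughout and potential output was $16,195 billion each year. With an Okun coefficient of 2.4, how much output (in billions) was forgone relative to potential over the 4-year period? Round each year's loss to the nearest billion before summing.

$6,557 billion

Year 1990: gap = -2.4 × (10.54 - 5.36) = -12.432%, loss ≈ 16195 × 12.432/100 ≈ 2013.
Year 1991: gap = -2.4 × (9.43 - 5.36) = -9.768%, loss ≈ 16195 × 9.768/100 ≈ 1582.
Year 1992: gap = -2.4 × (8.88 - 5.36) = -8.448%, loss ≈ 16195 × 8.448/100 ≈ 1368.
Year 1993: gap = -2.4 × (9.46 - 5.36) = -9.84%, loss ≈ 16195 × 9.84/100 ≈ 1594.
Total lost output = 2013 + 1582 + 1368 + 1594 = 6557 billion.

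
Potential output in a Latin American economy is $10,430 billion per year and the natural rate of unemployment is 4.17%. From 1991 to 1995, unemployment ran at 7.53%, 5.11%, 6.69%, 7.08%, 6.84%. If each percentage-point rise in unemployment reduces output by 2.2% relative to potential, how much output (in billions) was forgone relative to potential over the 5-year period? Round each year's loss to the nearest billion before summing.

Year 1991: gap = -2.2 × (7.53 - 4.17) = -7.392%, loss ≈ 10430 × 7.392/100 ≈ 771.
Year 1992: gap = -2.2 × (5.11 - 4.17) = -2.068%, loss ≈ 10430 × 2.068/100 ≈ 216.
Year 1993: gap = -2.2 × (6.69 - 4.17) = -5.544%, loss ≈ 10430 × 5.544/100 ≈ 578.
Year 1994: gap = -2.2 × (7.08 - 4.17) = -6.402%, loss ≈ 10430 × 6.402/100 ≈ 668.
Year 1995: gap = -2.2 × (6.84 - 4.17) = -5.874%, loss ≈ 10430 × 5.874/100 ≈ 613.
Total lost output = 771 + 216 + 578 + 668 + 613 = 2846 billion.

$2,846 billion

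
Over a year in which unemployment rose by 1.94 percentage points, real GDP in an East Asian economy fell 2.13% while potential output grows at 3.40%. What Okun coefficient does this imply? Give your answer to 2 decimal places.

β ≈ 2.85

Growth form: g_Y = g_Y* - β × Δu, so β = (g_Y* - g_Y)/Δu.
β = (3.4 + 2.13)/1.94 = 5.53/1.94 = 2.85.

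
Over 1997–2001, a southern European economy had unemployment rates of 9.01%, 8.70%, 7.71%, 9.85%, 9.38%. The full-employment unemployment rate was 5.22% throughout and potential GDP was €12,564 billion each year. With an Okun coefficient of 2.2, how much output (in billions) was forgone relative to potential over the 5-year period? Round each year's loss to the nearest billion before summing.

Year 1997: gap = -2.2 × (9.01 - 5.22) = -8.338%, loss ≈ 12564 × 8.338/100 ≈ 1048.
Year 1998: gap = -2.2 × (8.7 - 5.22) = -7.656%, loss ≈ 12564 × 7.656/100 ≈ 962.
Year 1999: gap = -2.2 × (7.71 - 5.22) = -5.478%, loss ≈ 12564 × 5.478/100 ≈ 688.
Year 2000: gap = -2.2 × (9.85 - 5.22) = -10.186%, loss ≈ 12564 × 10.186/100 ≈ 1280.
Year 2001: gap = -2.2 × (9.38 - 5.22) = -9.152%, loss ≈ 12564 × 9.152/100 ≈ 1150.
Total lost output = 1048 + 962 + 688 + 1280 + 1150 = 5128 billion.

€5,128 billion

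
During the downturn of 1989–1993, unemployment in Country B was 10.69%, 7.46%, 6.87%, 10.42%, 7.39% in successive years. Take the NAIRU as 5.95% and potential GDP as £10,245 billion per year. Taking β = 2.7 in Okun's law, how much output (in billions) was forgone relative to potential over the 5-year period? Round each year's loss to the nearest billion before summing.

£3,617 billion

Year 1989: gap = -2.7 × (10.69 - 5.95) = -12.798%, loss ≈ 10245 × 12.798/100 ≈ 1311.
Year 1990: gap = -2.7 × (7.46 - 5.95) = -4.077%, loss ≈ 10245 × 4.077/100 ≈ 418.
Year 1991: gap = -2.7 × (6.87 - 5.95) = -2.484%, loss ≈ 10245 × 2.484/100 ≈ 254.
Year 1992: gap = -2.7 × (10.42 - 5.95) = -12.069%, loss ≈ 10245 × 12.069/100 ≈ 1236.
Year 1993: gap = -2.7 × (7.39 - 5.95) = -3.888%, loss ≈ 10245 × 3.888/100 ≈ 398.
Total lost output = 1311 + 418 + 254 + 1236 + 398 = 3617 billion.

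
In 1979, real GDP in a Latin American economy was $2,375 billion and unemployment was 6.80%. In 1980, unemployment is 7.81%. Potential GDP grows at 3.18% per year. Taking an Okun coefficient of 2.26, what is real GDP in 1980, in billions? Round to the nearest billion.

$2,396 billion

Δu = 7.81 - 6.8 = 1.01 points.
Okun's law (growth form): g_Y = g_Y* - β × Δu = 3.18 - 2.26 × (1.01) = 3.18 - 2.2826 = 0.8974%.
Real GDP in the next year = 2375 × (1 + 0.8974/100) = 2375 × 1.008974 ≈ 2396 billion.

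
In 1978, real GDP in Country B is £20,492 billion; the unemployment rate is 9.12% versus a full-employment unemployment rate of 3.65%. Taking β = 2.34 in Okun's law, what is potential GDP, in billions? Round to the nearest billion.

Unemployment gap = 9.12 - 3.65 = 5.47 points, so output gap = -2.34 × 5.47 = -12.7998%.
Since Y = Y* × (1 + gap/100), Y* = 20492/0.872002 ≈ 23500 billion.

£23,500 billion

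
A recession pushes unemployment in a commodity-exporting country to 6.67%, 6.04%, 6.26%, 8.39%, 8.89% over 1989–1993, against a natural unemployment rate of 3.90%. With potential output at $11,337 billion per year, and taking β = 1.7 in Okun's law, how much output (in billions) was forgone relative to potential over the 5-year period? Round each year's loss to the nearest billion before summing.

Year 1989: gap = -1.7 × (6.67 - 3.9) = -4.709%, loss ≈ 11337 × 4.709/100 ≈ 534.
Year 1990: gap = -1.7 × (6.04 - 3.9) = -3.638%, loss ≈ 11337 × 3.638/100 ≈ 412.
Year 1991: gap = -1.7 × (6.26 - 3.9) = -4.012%, loss ≈ 11337 × 4.012/100 ≈ 455.
Year 1992: gap = -1.7 × (8.39 - 3.9) = -7.633%, loss ≈ 11337 × 7.633/100 ≈ 865.
Year 1993: gap = -1.7 × (8.89 - 3.9) = -8.483%, loss ≈ 11337 × 8.483/100 ≈ 962.
Total lost output = 534 + 412 + 455 + 865 + 962 = 3228 billion.

$3,228 billion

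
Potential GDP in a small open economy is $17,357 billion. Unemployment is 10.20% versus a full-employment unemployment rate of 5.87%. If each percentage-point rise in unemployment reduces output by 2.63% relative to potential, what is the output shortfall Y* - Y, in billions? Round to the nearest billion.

Output gap = -2.63 × (10.2 - 5.87) = -2.63 × 4.33 = -11.3879%.
Actual GDP ≈ 17357 × 0.886121 ≈ 15380 billion, so the shortfall is 17357 - 15380 = 1977 billion.

$1,977 billion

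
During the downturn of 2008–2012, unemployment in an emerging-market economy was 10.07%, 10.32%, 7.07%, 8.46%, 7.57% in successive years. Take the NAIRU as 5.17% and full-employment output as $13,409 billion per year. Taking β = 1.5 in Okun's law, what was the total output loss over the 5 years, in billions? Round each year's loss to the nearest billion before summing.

Year 2008: gap = -1.5 × (10.07 - 5.17) = -7.35%, loss ≈ 13409 × 7.35/100 ≈ 986.
Year 2009: gap = -1.5 × (10.32 - 5.17) = -7.725%, loss ≈ 13409 × 7.725/100 ≈ 1036.
Year 2010: gap = -1.5 × (7.07 - 5.17) = -2.85%, loss ≈ 13409 × 2.85/100 ≈ 382.
Year 2011: gap = -1.5 × (8.46 - 5.17) = -4.935%, loss ≈ 13409 × 4.935/100 ≈ 662.
Year 2012: gap = -1.5 × (7.57 - 5.17) = -3.6%, loss ≈ 13409 × 3.6/100 ≈ 483.
Total lost output = 986 + 1036 + 382 + 662 + 483 = 3549 billion.

$3,549 billion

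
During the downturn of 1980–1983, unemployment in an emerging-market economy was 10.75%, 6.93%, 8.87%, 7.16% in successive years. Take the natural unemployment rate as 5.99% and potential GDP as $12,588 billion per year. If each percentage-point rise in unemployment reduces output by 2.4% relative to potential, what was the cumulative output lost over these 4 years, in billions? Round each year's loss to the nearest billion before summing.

$2,945 billion

Year 1980: gap = -2.4 × (10.75 - 5.99) = -11.424%, loss ≈ 12588 × 11.424/100 ≈ 1438.
Year 1981: gap = -2.4 × (6.93 - 5.99) = -2.256%, loss ≈ 12588 × 2.256/100 ≈ 284.
Year 1982: gap = -2.4 × (8.87 - 5.99) = -6.912%, loss ≈ 12588 × 6.912/100 ≈ 870.
Year 1983: gap = -2.4 × (7.16 - 5.99) = -2.808%, loss ≈ 12588 × 2.808/100 ≈ 353.
Total lost output = 1438 + 284 + 870 + 353 = 2945 billion.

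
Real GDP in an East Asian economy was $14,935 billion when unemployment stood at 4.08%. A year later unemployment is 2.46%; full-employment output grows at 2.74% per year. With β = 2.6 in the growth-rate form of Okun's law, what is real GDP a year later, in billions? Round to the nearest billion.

Δu = 2.46 - 4.08 = -1.62 points.
Okun's law (growth form): g_Y = g_Y* - β × Δu = 2.74 - 2.6 × (-1.62) = 2.74 + 4.212 = 6.952%.
Real GDP in the next year = 14935 × (1 + 6.952/100) = 14935 × 1.06952 ≈ 15973 billion.

$15,973 billion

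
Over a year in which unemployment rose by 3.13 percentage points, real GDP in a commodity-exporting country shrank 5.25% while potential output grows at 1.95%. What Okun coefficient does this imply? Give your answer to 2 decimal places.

Growth form: g_Y = g_Y* - β × Δu, so β = (g_Y* - g_Y)/Δu.
β = (1.95 + 5.25)/3.13 = 7.2/3.13 = 2.30.

β ≈ 2.30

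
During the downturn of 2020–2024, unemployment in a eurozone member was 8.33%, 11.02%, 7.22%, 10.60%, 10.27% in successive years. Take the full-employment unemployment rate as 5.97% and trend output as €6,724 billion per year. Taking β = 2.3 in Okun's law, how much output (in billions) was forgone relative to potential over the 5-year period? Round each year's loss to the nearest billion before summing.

€2,720 billion

Year 2020: gap = -2.3 × (8.33 - 5.97) = -5.428%, loss ≈ 6724 × 5.428/100 ≈ 365.
Year 2021: gap = -2.3 × (11.02 - 5.97) = -11.615%, loss ≈ 6724 × 11.615/100 ≈ 781.
Year 2022: gap = -2.3 × (7.22 - 5.97) = -2.875%, loss ≈ 6724 × 2.875/100 ≈ 193.
Year 2023: gap = -2.3 × (10.6 - 5.97) = -10.649%, loss ≈ 6724 × 10.649/100 ≈ 716.
Year 2024: gap = -2.3 × (10.27 - 5.97) = -9.89%, loss ≈ 6724 × 9.89/100 ≈ 665.
Total lost output = 365 + 781 + 193 + 716 + 665 = 2720 billion.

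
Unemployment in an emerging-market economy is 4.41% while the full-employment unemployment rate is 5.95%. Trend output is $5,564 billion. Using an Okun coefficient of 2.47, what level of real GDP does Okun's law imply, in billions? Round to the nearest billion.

$5,776 billion

Unemployment gap = 4.41 - 5.95 = -1.54 points, so the output gap is -2.47 × (-1.54) = 3.8038%.
Actual GDP = 5564 × (1 + 3.8038/100) = 5564 × 1.038038 ≈ 5776 billion.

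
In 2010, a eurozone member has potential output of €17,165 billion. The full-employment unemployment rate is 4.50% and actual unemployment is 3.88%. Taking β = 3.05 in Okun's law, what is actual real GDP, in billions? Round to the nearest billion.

€17,490 billion

Unemployment gap = 3.88 - 4.5 = -0.62 points, so the output gap is -3.05 × (-0.62) = 1.891%.
Actual GDP = 17165 × (1 + 1.891/100) = 17165 × 1.01891 ≈ 17490 billion.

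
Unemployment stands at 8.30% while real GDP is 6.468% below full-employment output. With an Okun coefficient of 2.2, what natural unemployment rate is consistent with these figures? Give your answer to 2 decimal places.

5.36%

From Okun's law, u - u* = -(output gap)/β = -(-6.468)/2.2 = 2.94 points.
So u* = 8.3 - 2.94 = 5.36%.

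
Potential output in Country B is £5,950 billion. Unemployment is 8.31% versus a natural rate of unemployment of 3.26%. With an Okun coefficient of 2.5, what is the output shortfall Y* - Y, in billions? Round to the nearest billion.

£751 billion

Output gap = -2.5 × (8.31 - 3.26) = -2.5 × 5.05 = -12.625%.
Actual GDP ≈ 5950 × 0.87375 ≈ 5199 billion, so the shortfall is 5950 - 5199 = 751 billion.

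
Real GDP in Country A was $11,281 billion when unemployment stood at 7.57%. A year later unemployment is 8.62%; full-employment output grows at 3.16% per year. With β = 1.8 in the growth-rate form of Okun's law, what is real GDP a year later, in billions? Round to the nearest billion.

Δu = 8.62 - 7.57 = 1.05 points.
Okun's law (growth form): g_Y = g_Y* - β × Δu = 3.16 - 1.8 × (1.05) = 3.16 - 1.89 = 1.27%.
Real GDP in the next year = 11281 × (1 + 1.27/100) = 11281 × 1.0127 ≈ 11424 billion.

$11,424 billion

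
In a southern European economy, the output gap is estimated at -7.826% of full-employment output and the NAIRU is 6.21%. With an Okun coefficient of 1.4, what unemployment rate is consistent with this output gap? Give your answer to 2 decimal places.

11.80%

From Okun's law, u - u* = -(output gap)/β = -(-7.826)/1.4 = 5.59 points.
So u = 6.21 + 5.59 = 11.80%.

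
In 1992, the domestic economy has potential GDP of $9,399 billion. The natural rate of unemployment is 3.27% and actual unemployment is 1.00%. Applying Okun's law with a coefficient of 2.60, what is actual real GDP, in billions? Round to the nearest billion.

$9,954 billion

Unemployment gap = 1 - 3.27 = -2.27 points, so the output gap is -2.6 × (-2.27) = 5.902%.
Actual GDP = 9399 × (1 + 5.902/100) = 9399 × 1.05902 ≈ 9954 billion.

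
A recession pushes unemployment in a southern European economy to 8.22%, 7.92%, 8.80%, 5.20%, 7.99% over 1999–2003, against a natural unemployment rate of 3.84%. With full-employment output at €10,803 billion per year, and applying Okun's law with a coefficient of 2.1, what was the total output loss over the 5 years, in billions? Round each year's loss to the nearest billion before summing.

€4,295 billion

Year 1999: gap = -2.1 × (8.22 - 3.84) = -9.198%, loss ≈ 10803 × 9.198/100 ≈ 994.
Year 2000: gap = -2.1 × (7.92 - 3.84) = -8.568%, loss ≈ 10803 × 8.568/100 ≈ 926.
Year 2001: gap = -2.1 × (8.8 - 3.84) = -10.416%, loss ≈ 10803 × 10.416/100 ≈ 1125.
Year 2002: gap = -2.1 × (5.2 - 3.84) = -2.856%, loss ≈ 10803 × 2.856/100 ≈ 309.
Year 2003: gap = -2.1 × (7.99 - 3.84) = -8.715%, loss ≈ 10803 × 8.715/100 ≈ 941.
Total lost output = 994 + 926 + 1125 + 309 + 941 = 4295 billion.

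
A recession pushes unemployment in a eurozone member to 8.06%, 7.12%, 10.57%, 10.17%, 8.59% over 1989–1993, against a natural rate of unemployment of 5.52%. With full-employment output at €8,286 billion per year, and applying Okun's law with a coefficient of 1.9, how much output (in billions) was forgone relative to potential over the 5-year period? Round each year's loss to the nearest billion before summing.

€2,662 billion

Year 1989: gap = -1.9 × (8.06 - 5.52) = -4.826%, loss ≈ 8286 × 4.826/100 ≈ 400.
Year 1990: gap = -1.9 × (7.12 - 5.52) = -3.04%, loss ≈ 8286 × 3.04/100 ≈ 252.
Year 1991: gap = -1.9 × (10.57 - 5.52) = -9.595%, loss ≈ 8286 × 9.595/100 ≈ 795.
Year 1992: gap = -1.9 × (10.17 - 5.52) = -8.835%, loss ≈ 8286 × 8.835/100 ≈ 732.
Year 1993: gap = -1.9 × (8.59 - 5.52) = -5.833%, loss ≈ 8286 × 5.833/100 ≈ 483.
Total lost output = 400 + 252 + 795 + 732 + 483 = 2662 billion.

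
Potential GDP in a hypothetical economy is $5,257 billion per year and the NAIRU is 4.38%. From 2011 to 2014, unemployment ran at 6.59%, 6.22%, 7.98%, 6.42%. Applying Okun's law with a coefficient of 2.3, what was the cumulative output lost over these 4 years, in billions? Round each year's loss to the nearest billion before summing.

Year 2011: gap = -2.3 × (6.59 - 4.38) = -5.083%, loss ≈ 5257 × 5.083/100 ≈ 267.
Year 2012: gap = -2.3 × (6.22 - 4.38) = -4.232%, loss ≈ 5257 × 4.232/100 ≈ 222.
Year 2013: gap = -2.3 × (7.98 - 4.38) = -8.28%, loss ≈ 5257 × 8.28/100 ≈ 435.
Year 2014: gap = -2.3 × (6.42 - 4.38) = -4.692%, loss ≈ 5257 × 4.692/100 ≈ 247.
Total lost output = 267 + 222 + 435 + 247 = 1171 billion.

$1,171 billion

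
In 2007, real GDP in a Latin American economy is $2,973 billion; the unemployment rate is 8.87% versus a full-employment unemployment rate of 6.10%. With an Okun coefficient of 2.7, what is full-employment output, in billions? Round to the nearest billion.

Unemployment gap = 8.87 - 6.1 = 2.77 points, so output gap = -2.7 × 2.77 = -7.479%.
Since Y = Y* × (1 + gap/100), Y* = 2973/0.92521 ≈ 3213 billion.

$3,213 billion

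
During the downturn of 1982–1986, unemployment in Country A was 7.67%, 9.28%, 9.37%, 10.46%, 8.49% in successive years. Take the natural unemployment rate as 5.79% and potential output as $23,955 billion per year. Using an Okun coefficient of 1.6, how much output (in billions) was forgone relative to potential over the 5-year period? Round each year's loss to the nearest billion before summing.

Year 1982: gap = -1.6 × (7.67 - 5.79) = -3.008%, loss ≈ 23955 × 3.008/100 ≈ 721.
Year 1983: gap = -1.6 × (9.28 - 5.79) = -5.584%, loss ≈ 23955 × 5.584/100 ≈ 1338.
Year 1984: gap = -1.6 × (9.37 - 5.79) = -5.728%, loss ≈ 23955 × 5.728/100 ≈ 1372.
Year 1985: gap = -1.6 × (10.46 - 5.79) = -7.472%, loss ≈ 23955 × 7.472/100 ≈ 1790.
Year 1986: gap = -1.6 × (8.49 - 5.79) = -4.32%, loss ≈ 23955 × 4.32/100 ≈ 1035.
Total lost output = 721 + 1338 + 1372 + 1790 + 1035 = 6256 billion.

$6,256 billion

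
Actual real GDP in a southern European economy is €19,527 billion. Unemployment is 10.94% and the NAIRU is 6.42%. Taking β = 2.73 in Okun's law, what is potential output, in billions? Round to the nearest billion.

€22,276 billion

Unemployment gap = 10.94 - 6.42 = 4.52 points, so output gap = -2.73 × 4.52 = -12.3396%.
Since Y = Y* × (1 + gap/100), Y* = 19527/0.876604 ≈ 22276 billion.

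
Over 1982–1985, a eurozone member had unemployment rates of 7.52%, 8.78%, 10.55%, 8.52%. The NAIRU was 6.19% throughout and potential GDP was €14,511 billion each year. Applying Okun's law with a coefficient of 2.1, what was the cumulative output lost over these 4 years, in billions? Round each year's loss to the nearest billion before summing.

€3,233 billion

Year 1982: gap = -2.1 × (7.52 - 6.19) = -2.793%, loss ≈ 14511 × 2.793/100 ≈ 405.
Year 1983: gap = -2.1 × (8.78 - 6.19) = -5.439%, loss ≈ 14511 × 5.439/100 ≈ 789.
Year 1984: gap = -2.1 × (10.55 - 6.19) = -9.156%, loss ≈ 14511 × 9.156/100 ≈ 1329.
Year 1985: gap = -2.1 × (8.52 - 6.19) = -4.893%, loss ≈ 14511 × 4.893/100 ≈ 710.
Total lost output = 405 + 789 + 1329 + 710 = 3233 billion.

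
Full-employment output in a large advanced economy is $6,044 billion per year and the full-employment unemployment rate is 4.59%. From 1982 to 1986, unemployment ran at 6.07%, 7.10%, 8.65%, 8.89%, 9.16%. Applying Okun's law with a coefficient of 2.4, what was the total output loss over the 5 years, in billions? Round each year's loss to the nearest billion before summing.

Year 1982: gap = -2.4 × (6.07 - 4.59) = -3.552%, loss ≈ 6044 × 3.552/100 ≈ 215.
Year 1983: gap = -2.4 × (7.1 - 4.59) = -6.024%, loss ≈ 6044 × 6.024/100 ≈ 364.
Year 1984: gap = -2.4 × (8.65 - 4.59) = -9.744%, loss ≈ 6044 × 9.744/100 ≈ 589.
Year 1985: gap = -2.4 × (8.89 - 4.59) = -10.32%, loss ≈ 6044 × 10.32/100 ≈ 624.
Year 1986: gap = -2.4 × (9.16 - 4.59) = -10.968%, loss ≈ 6044 × 10.968/100 ≈ 663.
Total lost output = 215 + 364 + 589 + 624 + 663 = 2455 billion.

$2,455 billion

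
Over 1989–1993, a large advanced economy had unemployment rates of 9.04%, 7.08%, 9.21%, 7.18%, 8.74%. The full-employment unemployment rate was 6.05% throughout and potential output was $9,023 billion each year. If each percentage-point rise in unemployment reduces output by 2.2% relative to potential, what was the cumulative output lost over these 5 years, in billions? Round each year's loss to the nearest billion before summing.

Year 1989: gap = -2.2 × (9.04 - 6.05) = -6.578%, loss ≈ 9023 × 6.578/100 ≈ 594.
Year 1990: gap = -2.2 × (7.08 - 6.05) = -2.266%, loss ≈ 9023 × 2.266/100 ≈ 204.
Year 1991: gap = -2.2 × (9.21 - 6.05) = -6.952%, loss ≈ 9023 × 6.952/100 ≈ 627.
Year 1992: gap = -2.2 × (7.18 - 6.05) = -2.486%, loss ≈ 9023 × 2.486/100 ≈ 224.
Year 1993: gap = -2.2 × (8.74 - 6.05) = -5.918%, loss ≈ 9023 × 5.918/100 ≈ 534.
Total lost output = 594 + 204 + 627 + 224 + 534 = 2183 billion.

$2,183 billion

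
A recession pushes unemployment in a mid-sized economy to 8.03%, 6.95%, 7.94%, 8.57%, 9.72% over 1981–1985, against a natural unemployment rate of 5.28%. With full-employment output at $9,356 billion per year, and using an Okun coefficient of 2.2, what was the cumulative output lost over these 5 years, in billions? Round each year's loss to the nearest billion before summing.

$3,049 billion

Year 1981: gap = -2.2 × (8.03 - 5.28) = -6.05%, loss ≈ 9356 × 6.05/100 ≈ 566.
Year 1982: gap = -2.2 × (6.95 - 5.28) = -3.674%, loss ≈ 9356 × 3.674/100 ≈ 344.
Year 1983: gap = -2.2 × (7.94 - 5.28) = -5.852%, loss ≈ 9356 × 5.852/100 ≈ 548.
Year 1984: gap = -2.2 × (8.57 - 5.28) = -7.238%, loss ≈ 9356 × 7.238/100 ≈ 677.
Year 1985: gap = -2.2 × (9.72 - 5.28) = -9.768%, loss ≈ 9356 × 9.768/100 ≈ 914.
Total lost output = 566 + 344 + 548 + 677 + 914 = 3049 billion.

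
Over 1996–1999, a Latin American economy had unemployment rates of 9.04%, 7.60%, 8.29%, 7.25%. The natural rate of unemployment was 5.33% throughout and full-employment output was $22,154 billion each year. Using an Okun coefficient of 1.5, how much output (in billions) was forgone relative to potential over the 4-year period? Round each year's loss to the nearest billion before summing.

$3,609 billion

Year 1996: gap = -1.5 × (9.04 - 5.33) = -5.565%, loss ≈ 22154 × 5.565/100 ≈ 1233.
Year 1997: gap = -1.5 × (7.6 - 5.33) = -3.405%, loss ≈ 22154 × 3.405/100 ≈ 754.
Year 1998: gap = -1.5 × (8.29 - 5.33) = -4.44%, loss ≈ 22154 × 4.44/100 ≈ 984.
Year 1999: gap = -1.5 × (7.25 - 5.33) = -2.88%, loss ≈ 22154 × 2.88/100 ≈ 638.
Total lost output = 1233 + 754 + 984 + 638 = 3609 billion.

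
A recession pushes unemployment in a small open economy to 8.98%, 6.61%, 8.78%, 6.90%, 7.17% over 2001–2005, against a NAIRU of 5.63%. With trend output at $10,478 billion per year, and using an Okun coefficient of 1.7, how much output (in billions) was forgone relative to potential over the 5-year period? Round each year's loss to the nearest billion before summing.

Year 2001: gap = -1.7 × (8.98 - 5.63) = -5.695%, loss ≈ 10478 × 5.695/100 ≈ 597.
Year 2002: gap = -1.7 × (6.61 - 5.63) = -1.666%, loss ≈ 10478 × 1.666/100 ≈ 175.
Year 2003: gap = -1.7 × (8.78 - 5.63) = -5.355%, loss ≈ 10478 × 5.355/100 ≈ 561.
Year 2004: gap = -1.7 × (6.9 - 5.63) = -2.159%, loss ≈ 10478 × 2.159/100 ≈ 226.
Year 2005: gap = -1.7 × (7.17 - 5.63) = -2.618%, loss ≈ 10478 × 2.618/100 ≈ 274.
Total lost output = 597 + 175 + 561 + 226 + 274 = 1833 billion.

$1,833 billion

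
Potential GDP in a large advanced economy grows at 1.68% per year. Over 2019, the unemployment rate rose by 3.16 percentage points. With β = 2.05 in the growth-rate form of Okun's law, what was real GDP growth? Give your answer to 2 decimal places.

-4.80%

Growth-rate Okun's law: g_Y = g_Y* - β × Δu.
g_Y = 1.68 - 2.05 × (3.16) = 1.68 - 6.478 = -4.798%, i.e. -4.80% to 2 d.p.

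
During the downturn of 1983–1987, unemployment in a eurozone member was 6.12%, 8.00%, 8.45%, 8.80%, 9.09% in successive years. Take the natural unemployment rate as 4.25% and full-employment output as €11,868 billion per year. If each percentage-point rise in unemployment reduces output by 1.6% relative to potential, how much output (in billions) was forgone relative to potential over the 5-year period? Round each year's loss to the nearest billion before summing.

€3,648 billion

Year 1983: gap = -1.6 × (6.12 - 4.25) = -2.992%, loss ≈ 11868 × 2.992/100 ≈ 355.
Year 1984: gap = -1.6 × (8 - 4.25) = -6%, loss ≈ 11868 × 6/100 ≈ 712.
Year 1985: gap = -1.6 × (8.45 - 4.25) = -6.72%, loss ≈ 11868 × 6.72/100 ≈ 798.
Year 1986: gap = -1.6 × (8.8 - 4.25) = -7.28%, loss ≈ 11868 × 7.28/100 ≈ 864.
Year 1987: gap = -1.6 × (9.09 - 4.25) = -7.744%, loss ≈ 11868 × 7.744/100 ≈ 919.
Total lost output = 355 + 712 + 798 + 864 + 919 = 3648 billion.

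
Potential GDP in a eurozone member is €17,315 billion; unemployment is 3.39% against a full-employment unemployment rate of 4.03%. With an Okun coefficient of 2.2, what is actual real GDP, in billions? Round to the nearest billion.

€17,559 billion

Unemployment gap = 3.39 - 4.03 = -0.64 points, so the output gap is -2.2 × (-0.64) = 1.408%.
Actual GDP = 17315 × (1 + 1.408/100) = 17315 × 1.01408 ≈ 17559 billion.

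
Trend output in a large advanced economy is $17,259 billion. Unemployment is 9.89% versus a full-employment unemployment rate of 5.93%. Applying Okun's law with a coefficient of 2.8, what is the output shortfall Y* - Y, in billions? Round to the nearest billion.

$1,914 billion

Output gap = -2.8 × (9.89 - 5.93) = -2.8 × 3.96 = -11.088%.
Actual GDP ≈ 17259 × 0.88912 ≈ 15345 billion, so the shortfall is 17259 - 15345 = 1914 billion.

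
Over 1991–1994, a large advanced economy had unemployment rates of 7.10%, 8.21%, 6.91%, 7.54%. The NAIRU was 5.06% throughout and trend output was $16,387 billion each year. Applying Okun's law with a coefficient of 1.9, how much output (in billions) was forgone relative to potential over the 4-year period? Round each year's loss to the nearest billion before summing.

Year 1991: gap = -1.9 × (7.1 - 5.06) = -3.876%, loss ≈ 16387 × 3.876/100 ≈ 635.
Year 1992: gap = -1.9 × (8.21 - 5.06) = -5.985%, loss ≈ 16387 × 5.985/100 ≈ 981.
Year 1993: gap = -1.9 × (6.91 - 5.06) = -3.515%, loss ≈ 16387 × 3.515/100 ≈ 576.
Year 1994: gap = -1.9 × (7.54 - 5.06) = -4.712%, loss ≈ 16387 × 4.712/100 ≈ 772.
Total lost output = 635 + 981 + 576 + 772 = 2964 billion.

$2,964 billion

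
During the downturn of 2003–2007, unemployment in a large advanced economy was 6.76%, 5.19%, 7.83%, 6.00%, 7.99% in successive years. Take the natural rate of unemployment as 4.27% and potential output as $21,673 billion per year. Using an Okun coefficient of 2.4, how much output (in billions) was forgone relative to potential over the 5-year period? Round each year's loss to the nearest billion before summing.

Year 2003: gap = -2.4 × (6.76 - 4.27) = -5.976%, loss ≈ 21673 × 5.976/100 ≈ 1295.
Year 2004: gap = -2.4 × (5.19 - 4.27) = -2.208%, loss ≈ 21673 × 2.208/100 ≈ 479.
Year 2005: gap = -2.4 × (7.83 - 4.27) = -8.544%, loss ≈ 21673 × 8.544/100 ≈ 1852.
Year 2006: gap = -2.4 × (6 - 4.27) = -4.152%, loss ≈ 21673 × 4.152/100 ≈ 900.
Year 2007: gap = -2.4 × (7.99 - 4.27) = -8.928%, loss ≈ 21673 × 8.928/100 ≈ 1935.
Total lost output = 1295 + 479 + 1852 + 900 + 1935 = 6461 billion.

$6,461 billion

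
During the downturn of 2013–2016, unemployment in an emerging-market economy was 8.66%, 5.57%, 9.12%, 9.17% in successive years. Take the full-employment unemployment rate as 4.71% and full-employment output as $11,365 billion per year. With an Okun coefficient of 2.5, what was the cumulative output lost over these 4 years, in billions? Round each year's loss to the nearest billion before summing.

Year 2013: gap = -2.5 × (8.66 - 4.71) = -9.875%, loss ≈ 11365 × 9.875/100 ≈ 1122.
Year 2014: gap = -2.5 × (5.57 - 4.71) = -2.15%, loss ≈ 11365 × 2.15/100 ≈ 244.
Year 2015: gap = -2.5 × (9.12 - 4.71) = -11.025%, loss ≈ 11365 × 11.025/100 ≈ 1253.
Year 2016: gap = -2.5 × (9.17 - 4.71) = -11.15%, loss ≈ 11365 × 11.15/100 ≈ 1267.
Total lost output = 1122 + 244 + 1253 + 1267 = 3886 billion.

$3,886 billion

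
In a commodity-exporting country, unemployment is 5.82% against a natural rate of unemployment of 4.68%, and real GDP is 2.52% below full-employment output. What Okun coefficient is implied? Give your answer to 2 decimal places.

Okun's law: output gap = -β × (u - u*).
-2.52 = -β × (5.82 - 4.68) = -β × 1.14, so β = 2.52/1.14 = 2.21.

β ≈ 2.21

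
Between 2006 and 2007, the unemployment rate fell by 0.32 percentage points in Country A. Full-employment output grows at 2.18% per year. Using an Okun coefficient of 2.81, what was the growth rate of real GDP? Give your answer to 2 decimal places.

Growth-rate Okun's law: g_Y = g_Y* - β × Δu.
g_Y = 2.18 - 2.81 × (-0.32) = 2.18 + 0.8992 = 3.0792%, i.e. 3.08% to 2 d.p.

3.08%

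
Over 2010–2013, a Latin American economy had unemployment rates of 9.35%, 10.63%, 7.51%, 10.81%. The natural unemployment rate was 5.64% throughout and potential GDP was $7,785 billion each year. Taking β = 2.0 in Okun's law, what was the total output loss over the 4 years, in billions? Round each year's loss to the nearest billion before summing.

$2,451 billion

Year 2010: gap = -2.0 × (9.35 - 5.64) = -7.42%, loss ≈ 7785 × 7.42/100 ≈ 578.
Year 2011: gap = -2.0 × (10.63 - 5.64) = -9.98%, loss ≈ 7785 × 9.98/100 ≈ 777.
Year 2012: gap = -2.0 × (7.51 - 5.64) = -3.74%, loss ≈ 7785 × 3.74/100 ≈ 291.
Year 2013: gap = -2.0 × (10.81 - 5.64) = -10.34%, loss ≈ 7785 × 10.34/100 ≈ 805.
Total lost output = 578 + 777 + 291 + 805 = 2451 billion.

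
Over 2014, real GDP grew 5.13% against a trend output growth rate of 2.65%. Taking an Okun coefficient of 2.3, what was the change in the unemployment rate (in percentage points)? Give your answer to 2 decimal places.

-1.08 percentage points

Growth-rate Okun's law: g_Y = g_Y* - β × Δu, so Δu = (g_Y* - g_Y)/β.
Δu = (2.65 - 5.13)/2.3 = -2.48/2.3 = -1.08 percentage points.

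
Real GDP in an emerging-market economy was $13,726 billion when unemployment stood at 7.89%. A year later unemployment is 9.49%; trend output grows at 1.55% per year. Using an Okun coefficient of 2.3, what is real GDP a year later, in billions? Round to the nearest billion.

$13,434 billion

Δu = 9.49 - 7.89 = 1.6 points.
Okun's law (growth form): g_Y = g_Y* - β × Δu = 1.55 - 2.3 × (1.60) = 1.55 - 3.68 = -2.13%.
Real GDP in the next year = 13726 × (1 - 2.13/100) = 13726 × 0.9787 ≈ 13434 billion.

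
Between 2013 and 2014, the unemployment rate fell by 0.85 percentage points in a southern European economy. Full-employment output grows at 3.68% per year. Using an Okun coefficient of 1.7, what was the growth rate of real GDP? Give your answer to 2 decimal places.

Growth-rate Okun's law: g_Y = g_Y* - β × Δu.
g_Y = 3.68 - 1.7 × (-0.85) = 3.68 + 1.445 = 5.125%, i.e. 5.13% to 2 d.p.

5.13%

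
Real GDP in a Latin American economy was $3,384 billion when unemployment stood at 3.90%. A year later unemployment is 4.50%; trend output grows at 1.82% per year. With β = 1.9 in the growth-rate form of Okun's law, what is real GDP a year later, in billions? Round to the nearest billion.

Δu = 4.5 - 3.9 = 0.6 points.
Okun's law (growth form): g_Y = g_Y* - β × Δu = 1.82 - 1.9 × (0.60) = 1.82 - 1.14 = 0.68%.
Real GDP in the next year = 3384 × (1 + 0.68/100) = 3384 × 1.0068 ≈ 3407 billion.

$3,407 billion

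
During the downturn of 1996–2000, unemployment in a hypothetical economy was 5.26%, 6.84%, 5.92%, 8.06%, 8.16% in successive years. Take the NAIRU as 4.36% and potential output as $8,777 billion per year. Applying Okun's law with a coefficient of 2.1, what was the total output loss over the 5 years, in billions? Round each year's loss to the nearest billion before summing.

Year 1996: gap = -2.1 × (5.26 - 4.36) = -1.89%, loss ≈ 8777 × 1.89/100 ≈ 166.
Year 1997: gap = -2.1 × (6.84 - 4.36) = -5.208%, loss ≈ 8777 × 5.208/100 ≈ 457.
Year 1998: gap = -2.1 × (5.92 - 4.36) = -3.276%, loss ≈ 8777 × 3.276/100 ≈ 288.
Year 1999: gap = -2.1 × (8.06 - 4.36) = -7.77%, loss ≈ 8777 × 7.77/100 ≈ 682.
Year 2000: gap = -2.1 × (8.16 - 4.36) = -7.98%, loss ≈ 8777 × 7.98/100 ≈ 700.
Total lost output = 166 + 457 + 288 + 682 + 700 = 2293 billion.

$2,293 billion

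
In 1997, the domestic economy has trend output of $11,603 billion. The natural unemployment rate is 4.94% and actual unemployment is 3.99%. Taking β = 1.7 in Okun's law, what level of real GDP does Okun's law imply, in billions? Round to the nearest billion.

Unemployment gap = 3.99 - 4.94 = -0.95 points, so the output gap is -1.7 × (-0.95) = 1.615%.
Actual GDP = 11603 × (1 + 1.615/100) = 11603 × 1.01615 ≈ 11790 billion.

$11,790 billion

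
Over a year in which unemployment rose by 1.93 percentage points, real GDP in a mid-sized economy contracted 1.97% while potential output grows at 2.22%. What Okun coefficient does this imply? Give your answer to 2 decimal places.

Growth form: g_Y = g_Y* - β × Δu, so β = (g_Y* - g_Y)/Δu.
β = (2.22 + 1.97)/1.93 = 4.19/1.93 = 2.17.

β ≈ 2.17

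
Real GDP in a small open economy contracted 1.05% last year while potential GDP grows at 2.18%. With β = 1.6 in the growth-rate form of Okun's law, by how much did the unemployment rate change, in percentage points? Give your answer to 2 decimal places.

2.02 percentage points

Growth-rate Okun's law: g_Y = g_Y* - β × Δu, so Δu = (g_Y* - g_Y)/β.
Δu = (2.18 + 1.05)/1.6 = 3.23/1.6 = 2.02 percentage points.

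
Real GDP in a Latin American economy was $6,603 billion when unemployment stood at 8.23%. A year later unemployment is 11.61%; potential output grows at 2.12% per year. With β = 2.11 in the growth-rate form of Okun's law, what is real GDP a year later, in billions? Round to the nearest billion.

$6,272 billion

Δu = 11.61 - 8.23 = 3.38 points.
Okun's law (growth form): g_Y = g_Y* - β × Δu = 2.12 - 2.11 × (3.38) = 2.12 - 7.1318 = -5.0118%.
Real GDP in the next year = 6603 × (1 - 5.0118/100) = 6603 × 0.949882 ≈ 6272 billion.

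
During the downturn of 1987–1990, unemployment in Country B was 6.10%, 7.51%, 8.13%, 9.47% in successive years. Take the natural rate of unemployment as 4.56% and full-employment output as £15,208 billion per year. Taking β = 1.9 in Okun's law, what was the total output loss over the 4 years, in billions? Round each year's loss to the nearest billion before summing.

£3,748 billion

Year 1987: gap = -1.9 × (6.1 - 4.56) = -2.926%, loss ≈ 15208 × 2.926/100 ≈ 445.
Year 1988: gap = -1.9 × (7.51 - 4.56) = -5.605%, loss ≈ 15208 × 5.605/100 ≈ 852.
Year 1989: gap = -1.9 × (8.13 - 4.56) = -6.783%, loss ≈ 15208 × 6.783/100 ≈ 1032.
Year 1990: gap = -1.9 × (9.47 - 4.56) = -9.329%, loss ≈ 15208 × 9.329/100 ≈ 1419.
Total lost output = 445 + 852 + 1032 + 1419 = 3748 billion.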